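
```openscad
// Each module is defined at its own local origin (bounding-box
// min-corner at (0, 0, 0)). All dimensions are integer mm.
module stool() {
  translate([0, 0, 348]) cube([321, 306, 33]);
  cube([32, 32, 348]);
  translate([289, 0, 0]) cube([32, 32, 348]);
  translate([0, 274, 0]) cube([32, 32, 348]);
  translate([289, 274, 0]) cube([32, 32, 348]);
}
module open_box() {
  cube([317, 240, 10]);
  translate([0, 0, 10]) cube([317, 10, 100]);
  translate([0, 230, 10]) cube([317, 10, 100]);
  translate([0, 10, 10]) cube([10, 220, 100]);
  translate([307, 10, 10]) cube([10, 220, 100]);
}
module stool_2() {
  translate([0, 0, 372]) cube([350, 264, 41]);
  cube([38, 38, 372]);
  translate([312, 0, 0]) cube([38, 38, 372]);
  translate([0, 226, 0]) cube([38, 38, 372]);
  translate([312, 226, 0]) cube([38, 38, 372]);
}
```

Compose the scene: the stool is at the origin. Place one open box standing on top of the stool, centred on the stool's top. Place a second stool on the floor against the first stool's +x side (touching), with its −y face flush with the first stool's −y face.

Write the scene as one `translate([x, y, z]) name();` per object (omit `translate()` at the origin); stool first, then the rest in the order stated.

stool();
translate([2, 33, 381]) open_box();
translate([321, 0, 0]) stool_2();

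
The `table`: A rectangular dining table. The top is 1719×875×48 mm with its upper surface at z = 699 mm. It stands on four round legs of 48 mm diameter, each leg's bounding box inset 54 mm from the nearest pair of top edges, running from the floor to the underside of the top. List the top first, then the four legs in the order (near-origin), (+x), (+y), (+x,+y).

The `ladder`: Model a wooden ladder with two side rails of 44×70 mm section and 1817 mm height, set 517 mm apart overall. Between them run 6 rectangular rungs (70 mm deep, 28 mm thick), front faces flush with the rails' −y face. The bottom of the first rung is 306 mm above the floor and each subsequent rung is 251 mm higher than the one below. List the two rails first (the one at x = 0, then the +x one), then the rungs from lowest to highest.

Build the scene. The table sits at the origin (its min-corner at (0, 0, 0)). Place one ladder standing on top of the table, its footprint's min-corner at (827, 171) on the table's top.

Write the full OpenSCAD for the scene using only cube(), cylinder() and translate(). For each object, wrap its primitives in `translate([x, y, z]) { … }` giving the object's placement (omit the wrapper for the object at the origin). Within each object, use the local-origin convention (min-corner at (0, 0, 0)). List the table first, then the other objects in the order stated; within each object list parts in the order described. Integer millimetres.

translate([0, 0, 651]) cube([1719, 875, 48]);
translate([78, 78, 0]) cylinder(h = 651, r = 24);
translate([1641, 78, 0]) cylinder(h = 651, r = 24);
translate([78, 797, 0]) cylinder(h = 651, r = 24);
translate([1641, 797, 0]) cylinder(h = 651, r = 24);
translate([827, 171, 699]) {
  cube([44, 70, 1817]);
  translate([473, 0, 0]) cube([44, 70, 1817]);
  translate([44, 0, 306]) cube([429, 70, 28]);
  translate([44, 0, 557]) cube([429, 70, 28]);
  translate([44, 0, 808]) cube([429, 70, 28]);
  translate([44, 0, 1059]) cube([429, 70, 28]);
  translate([44, 0, 1310]) cube([429, 70, 28]);
  translate([44, 0, 1561]) cube([429, 70, 28]);
}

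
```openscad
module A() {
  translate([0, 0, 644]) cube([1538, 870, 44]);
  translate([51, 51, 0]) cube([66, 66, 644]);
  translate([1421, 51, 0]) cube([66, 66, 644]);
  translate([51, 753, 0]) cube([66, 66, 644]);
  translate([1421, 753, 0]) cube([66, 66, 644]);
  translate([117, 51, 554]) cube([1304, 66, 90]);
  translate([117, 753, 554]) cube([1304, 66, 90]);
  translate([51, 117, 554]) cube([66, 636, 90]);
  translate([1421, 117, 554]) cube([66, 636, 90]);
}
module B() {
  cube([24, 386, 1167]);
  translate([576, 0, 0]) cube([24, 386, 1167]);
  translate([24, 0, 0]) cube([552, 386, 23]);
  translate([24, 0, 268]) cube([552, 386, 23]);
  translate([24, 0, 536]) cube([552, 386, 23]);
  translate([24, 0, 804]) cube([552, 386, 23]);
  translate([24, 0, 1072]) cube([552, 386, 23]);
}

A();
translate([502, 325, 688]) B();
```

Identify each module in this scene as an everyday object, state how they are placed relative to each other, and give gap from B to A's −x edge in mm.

A is a table. B is a bookshelf. The bookshelf is on top of the table. The gap from the bookshelf to the table's −x edge is 502 mm.

The bookshelf's min-x is at 502; the table's min-x is 0; gap = 502 mm.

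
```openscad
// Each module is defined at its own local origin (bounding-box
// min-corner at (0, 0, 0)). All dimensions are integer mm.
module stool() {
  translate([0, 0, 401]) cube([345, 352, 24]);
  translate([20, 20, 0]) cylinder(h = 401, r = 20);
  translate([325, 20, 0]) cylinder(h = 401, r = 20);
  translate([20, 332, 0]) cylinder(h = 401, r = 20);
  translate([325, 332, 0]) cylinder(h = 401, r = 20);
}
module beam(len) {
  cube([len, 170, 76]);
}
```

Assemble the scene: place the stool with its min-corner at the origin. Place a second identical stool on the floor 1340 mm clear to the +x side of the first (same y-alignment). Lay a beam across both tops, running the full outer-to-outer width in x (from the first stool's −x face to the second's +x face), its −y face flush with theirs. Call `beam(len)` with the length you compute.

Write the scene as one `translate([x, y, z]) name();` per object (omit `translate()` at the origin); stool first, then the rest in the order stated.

stool();
translate([1685, 0, 0]) stool();
translate([0, 0, 425]) beam(2030);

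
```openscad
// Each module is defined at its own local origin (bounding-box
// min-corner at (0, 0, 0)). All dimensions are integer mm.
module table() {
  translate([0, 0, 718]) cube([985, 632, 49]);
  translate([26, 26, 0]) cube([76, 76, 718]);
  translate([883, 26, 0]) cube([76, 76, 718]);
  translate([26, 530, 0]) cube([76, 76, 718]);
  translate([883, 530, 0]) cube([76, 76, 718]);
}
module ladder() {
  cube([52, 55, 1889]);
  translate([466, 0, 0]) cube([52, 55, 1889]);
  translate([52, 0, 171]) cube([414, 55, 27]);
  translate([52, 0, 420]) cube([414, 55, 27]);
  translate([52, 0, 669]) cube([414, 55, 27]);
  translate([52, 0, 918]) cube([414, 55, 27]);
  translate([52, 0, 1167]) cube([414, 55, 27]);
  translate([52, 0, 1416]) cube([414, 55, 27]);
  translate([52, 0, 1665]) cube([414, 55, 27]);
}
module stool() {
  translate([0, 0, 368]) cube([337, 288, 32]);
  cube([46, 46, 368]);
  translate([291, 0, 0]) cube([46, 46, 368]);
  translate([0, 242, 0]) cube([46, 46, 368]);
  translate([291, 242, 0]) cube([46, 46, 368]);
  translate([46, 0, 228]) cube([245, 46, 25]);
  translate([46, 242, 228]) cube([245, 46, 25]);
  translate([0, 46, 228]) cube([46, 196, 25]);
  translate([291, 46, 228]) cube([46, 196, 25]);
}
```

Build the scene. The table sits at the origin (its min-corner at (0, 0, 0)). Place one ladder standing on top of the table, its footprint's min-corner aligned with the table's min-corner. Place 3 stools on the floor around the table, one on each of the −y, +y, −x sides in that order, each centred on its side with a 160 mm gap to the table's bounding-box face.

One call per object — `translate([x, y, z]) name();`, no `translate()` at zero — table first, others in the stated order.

table();
translate([0, 0, 767]) ladder();
translate([324, -448, 0]) stool();
translate([324, 792, 0]) stool();
translate([-497, 172, 0]) stool();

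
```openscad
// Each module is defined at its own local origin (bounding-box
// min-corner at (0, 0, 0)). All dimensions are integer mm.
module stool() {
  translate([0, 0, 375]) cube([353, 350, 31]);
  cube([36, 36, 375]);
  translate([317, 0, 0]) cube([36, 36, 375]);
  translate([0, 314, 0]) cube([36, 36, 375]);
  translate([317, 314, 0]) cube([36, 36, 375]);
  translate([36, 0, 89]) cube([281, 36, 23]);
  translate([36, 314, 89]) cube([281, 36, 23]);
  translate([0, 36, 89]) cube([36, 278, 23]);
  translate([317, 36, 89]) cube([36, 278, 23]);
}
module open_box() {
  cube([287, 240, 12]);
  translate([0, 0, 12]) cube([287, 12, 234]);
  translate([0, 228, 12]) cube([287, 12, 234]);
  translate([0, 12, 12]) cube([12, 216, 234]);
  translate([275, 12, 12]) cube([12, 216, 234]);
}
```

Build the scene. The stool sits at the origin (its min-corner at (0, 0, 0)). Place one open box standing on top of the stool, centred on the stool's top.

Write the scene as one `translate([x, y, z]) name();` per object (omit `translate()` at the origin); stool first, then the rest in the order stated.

stool();
translate([33, 55, 406]) open_box();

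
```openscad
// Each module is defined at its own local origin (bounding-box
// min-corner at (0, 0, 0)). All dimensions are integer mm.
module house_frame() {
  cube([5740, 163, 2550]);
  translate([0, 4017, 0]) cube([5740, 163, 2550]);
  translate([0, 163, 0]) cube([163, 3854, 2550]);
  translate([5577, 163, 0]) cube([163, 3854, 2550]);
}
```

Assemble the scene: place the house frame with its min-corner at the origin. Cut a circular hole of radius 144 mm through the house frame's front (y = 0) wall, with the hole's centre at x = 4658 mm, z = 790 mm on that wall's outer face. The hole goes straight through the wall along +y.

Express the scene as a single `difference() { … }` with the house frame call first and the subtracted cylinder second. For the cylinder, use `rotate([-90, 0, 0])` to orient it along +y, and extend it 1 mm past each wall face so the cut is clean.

difference() {
  house_frame();
  translate([4658, -1, 790]) rotate([-90, 0, 0]) cylinder(h = 165, r = 144);
}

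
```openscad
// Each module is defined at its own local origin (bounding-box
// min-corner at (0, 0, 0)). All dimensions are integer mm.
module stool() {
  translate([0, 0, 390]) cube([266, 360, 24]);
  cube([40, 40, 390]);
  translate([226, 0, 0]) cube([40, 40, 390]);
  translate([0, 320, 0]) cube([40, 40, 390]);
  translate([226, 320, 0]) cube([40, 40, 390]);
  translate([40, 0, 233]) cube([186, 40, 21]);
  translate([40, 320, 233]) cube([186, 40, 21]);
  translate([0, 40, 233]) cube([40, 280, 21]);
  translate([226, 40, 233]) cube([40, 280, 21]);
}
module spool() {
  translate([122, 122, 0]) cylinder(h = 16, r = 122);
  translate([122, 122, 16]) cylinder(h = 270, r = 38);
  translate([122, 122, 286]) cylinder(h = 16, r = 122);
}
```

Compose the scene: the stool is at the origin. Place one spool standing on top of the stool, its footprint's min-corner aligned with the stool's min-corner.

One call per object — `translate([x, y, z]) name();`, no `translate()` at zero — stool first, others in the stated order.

stool();
translate([0, 0, 414]) spool();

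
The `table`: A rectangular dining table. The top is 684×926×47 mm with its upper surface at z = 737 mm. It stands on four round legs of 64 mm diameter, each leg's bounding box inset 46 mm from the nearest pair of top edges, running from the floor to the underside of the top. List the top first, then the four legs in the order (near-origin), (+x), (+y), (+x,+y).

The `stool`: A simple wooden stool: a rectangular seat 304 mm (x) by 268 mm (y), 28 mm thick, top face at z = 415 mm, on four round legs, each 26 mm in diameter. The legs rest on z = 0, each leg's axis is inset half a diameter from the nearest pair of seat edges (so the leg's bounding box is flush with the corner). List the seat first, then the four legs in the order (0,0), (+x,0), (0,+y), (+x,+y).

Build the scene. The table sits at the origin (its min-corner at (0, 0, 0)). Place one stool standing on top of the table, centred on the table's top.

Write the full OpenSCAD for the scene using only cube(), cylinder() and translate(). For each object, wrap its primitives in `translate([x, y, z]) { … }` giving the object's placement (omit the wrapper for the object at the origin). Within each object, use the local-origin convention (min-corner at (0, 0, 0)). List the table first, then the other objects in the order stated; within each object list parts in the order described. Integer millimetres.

translate([0, 0, 690]) cube([684, 926, 47]);
translate([78, 78, 0]) cylinder(h = 690, r = 32);
translate([606, 78, 0]) cylinder(h = 690, r = 32);
translate([78, 848, 0]) cylinder(h = 690, r = 32);
translate([606, 848, 0]) cylinder(h = 690, r = 32);
translate([190, 329, 737]) {
  translate([0, 0, 387]) cube([304, 268, 28]);
  translate([13, 13, 0]) cylinder(h = 387, r = 13);
  translate([291, 13, 0]) cylinder(h = 387, r = 13);
  translate([13, 255, 0]) cylinder(h = 387, r = 13);
  translate([291, 255, 0]) cylinder(h = 387, r = 13);
}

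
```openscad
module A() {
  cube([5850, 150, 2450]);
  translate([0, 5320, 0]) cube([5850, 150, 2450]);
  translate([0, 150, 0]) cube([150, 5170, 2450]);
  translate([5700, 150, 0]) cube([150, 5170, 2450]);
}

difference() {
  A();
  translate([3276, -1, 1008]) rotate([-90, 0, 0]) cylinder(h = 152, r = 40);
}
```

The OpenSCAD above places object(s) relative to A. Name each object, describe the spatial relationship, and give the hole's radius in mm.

A is a house frame. The house frame has a circular hole through its front wall. The hole's radius is 40 mm.

The subtracted cylinder has r = 40 mm.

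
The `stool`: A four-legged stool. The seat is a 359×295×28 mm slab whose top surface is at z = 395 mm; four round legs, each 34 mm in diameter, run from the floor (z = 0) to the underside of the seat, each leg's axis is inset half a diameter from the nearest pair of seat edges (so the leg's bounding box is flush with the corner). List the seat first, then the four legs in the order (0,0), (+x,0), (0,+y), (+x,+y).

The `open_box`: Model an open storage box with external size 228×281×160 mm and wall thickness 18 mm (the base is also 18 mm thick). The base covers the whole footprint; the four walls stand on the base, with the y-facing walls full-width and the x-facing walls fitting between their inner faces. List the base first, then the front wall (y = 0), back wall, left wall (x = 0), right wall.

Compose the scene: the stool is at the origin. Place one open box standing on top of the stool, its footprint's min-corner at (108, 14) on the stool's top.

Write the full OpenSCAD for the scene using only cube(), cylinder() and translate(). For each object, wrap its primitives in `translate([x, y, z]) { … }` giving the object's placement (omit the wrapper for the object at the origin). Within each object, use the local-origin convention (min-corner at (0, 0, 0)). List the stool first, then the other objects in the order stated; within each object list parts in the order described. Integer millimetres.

translate([0, 0, 367]) cube([359, 295, 28]);
translate([17, 17, 0]) cylinder(h = 367, r = 17);
translate([342, 17, 0]) cylinder(h = 367, r = 17);
translate([17, 278, 0]) cylinder(h = 367, r = 17);
translate([342, 278, 0]) cylinder(h = 367, r = 17);
translate([108, 14, 395]) {
  cube([228, 281, 18]);
  translate([0, 0, 18]) cube([228, 18, 142]);
  translate([0, 263, 18]) cube([228, 18, 142]);
  translate([0, 18, 18]) cube([18, 245, 142]);
  translate([210, 18, 18]) cube([18, 245, 142]);
}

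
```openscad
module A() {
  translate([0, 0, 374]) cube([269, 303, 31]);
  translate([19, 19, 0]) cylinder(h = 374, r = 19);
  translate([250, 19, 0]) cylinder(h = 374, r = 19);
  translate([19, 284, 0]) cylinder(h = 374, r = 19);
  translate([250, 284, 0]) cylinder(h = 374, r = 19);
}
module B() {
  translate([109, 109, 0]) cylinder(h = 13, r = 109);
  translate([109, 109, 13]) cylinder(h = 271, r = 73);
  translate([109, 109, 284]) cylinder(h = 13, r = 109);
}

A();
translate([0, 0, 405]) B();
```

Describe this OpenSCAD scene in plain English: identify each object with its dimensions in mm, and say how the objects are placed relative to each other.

A is a four-legged stool. The seat is a 269×303×31 mm slab whose top surface is at z = 405 mm; four round legs, each 38 mm in diameter, run from the floor (z = 0) to the underside of the seat, each leg's axis is inset half a diameter from the nearest pair of seat edges (so the leg's bounding box is flush with the corner).

B is a spool: two coaxial disc flanges of radius 109 mm and thickness 13 mm, joined by a core cylinder of radius 73 mm and height 271 mm. The lower flange rests on z = 0 and the three cylinders share a vertical axis.

The spool is on top of the stool.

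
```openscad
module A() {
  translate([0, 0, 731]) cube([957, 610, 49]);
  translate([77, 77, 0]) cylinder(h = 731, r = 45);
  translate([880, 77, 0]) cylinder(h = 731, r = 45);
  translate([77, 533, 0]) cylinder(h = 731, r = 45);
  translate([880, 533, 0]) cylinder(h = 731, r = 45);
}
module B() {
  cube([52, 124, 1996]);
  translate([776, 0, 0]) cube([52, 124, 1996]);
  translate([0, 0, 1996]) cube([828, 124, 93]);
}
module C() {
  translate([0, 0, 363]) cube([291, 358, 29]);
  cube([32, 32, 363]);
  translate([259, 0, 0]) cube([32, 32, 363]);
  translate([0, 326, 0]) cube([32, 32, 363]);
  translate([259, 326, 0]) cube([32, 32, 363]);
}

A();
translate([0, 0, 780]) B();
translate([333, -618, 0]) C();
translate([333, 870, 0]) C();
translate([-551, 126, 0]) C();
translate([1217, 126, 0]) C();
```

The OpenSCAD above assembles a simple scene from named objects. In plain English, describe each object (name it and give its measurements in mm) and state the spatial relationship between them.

A is a table with a 957×610 mm rectangular top, 49 mm thick, top surface at z = 780 mm, supported by four round legs of 90 mm diameter, each leg's bounding box inset 32 mm from the nearest pair of top edges, running from the floor.

B is a door frame. The clear opening is 724 mm wide and 1996 mm high. Two 52 mm wide jambs, 124 mm deep, stand either side of the opening from the floor to the top of the opening. A 93 mm thick head sits across the top of both jambs, spanning the full outside width of the frame.

C is a four-legged stool. The seat is a 291×358×29 mm slab whose top surface is at z = 392 mm; four square legs, each 32×32 mm in cross-section, run from the floor (z = 0) to the underside of the seat, each flush with a corner of the seat.

The door frame is on top of the table. Four stools sit around the table at the −y, +y, −x, +x sides.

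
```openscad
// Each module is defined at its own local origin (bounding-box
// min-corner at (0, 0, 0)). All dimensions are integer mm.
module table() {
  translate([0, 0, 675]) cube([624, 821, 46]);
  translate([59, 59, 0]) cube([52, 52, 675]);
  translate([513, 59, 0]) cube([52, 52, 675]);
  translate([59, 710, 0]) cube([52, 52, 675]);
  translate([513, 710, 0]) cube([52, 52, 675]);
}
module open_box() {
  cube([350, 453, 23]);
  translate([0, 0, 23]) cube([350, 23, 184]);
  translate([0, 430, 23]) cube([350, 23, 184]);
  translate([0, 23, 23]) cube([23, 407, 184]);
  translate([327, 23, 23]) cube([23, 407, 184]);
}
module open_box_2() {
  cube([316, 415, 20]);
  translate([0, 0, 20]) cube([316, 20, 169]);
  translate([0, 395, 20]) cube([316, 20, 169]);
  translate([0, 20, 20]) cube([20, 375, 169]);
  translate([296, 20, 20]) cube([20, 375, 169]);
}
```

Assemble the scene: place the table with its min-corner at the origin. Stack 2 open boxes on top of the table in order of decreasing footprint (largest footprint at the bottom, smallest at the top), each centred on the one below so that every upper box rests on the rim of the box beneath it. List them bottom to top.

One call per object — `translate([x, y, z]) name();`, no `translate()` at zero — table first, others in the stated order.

table();
translate([137, 184, 721]) open_box();
translate([154, 203, 928]) open_box_2();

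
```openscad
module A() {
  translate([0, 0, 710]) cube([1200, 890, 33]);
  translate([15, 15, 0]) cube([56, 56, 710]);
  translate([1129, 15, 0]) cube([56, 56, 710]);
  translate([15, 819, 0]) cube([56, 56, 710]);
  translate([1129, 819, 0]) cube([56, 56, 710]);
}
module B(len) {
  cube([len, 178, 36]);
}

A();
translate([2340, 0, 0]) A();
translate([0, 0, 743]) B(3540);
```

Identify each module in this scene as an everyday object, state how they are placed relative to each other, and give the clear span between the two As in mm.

A is a table. B is a beam. A beam spans the tops of two tables. The clear span between the two tables is 1140 mm.

Second table starts at x = 2340; first ends at x = 1200; clear span = 2340 − 1200 = 1140 mm.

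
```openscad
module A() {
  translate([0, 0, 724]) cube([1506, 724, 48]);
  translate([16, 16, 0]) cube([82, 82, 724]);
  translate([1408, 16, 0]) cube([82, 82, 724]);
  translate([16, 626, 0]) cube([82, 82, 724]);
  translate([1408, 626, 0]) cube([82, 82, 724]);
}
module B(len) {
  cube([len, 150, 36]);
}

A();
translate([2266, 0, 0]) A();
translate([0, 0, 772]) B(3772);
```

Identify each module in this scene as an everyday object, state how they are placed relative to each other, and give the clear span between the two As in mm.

Second table starts at x = 2266; first ends at x = 1506; clear span = 2266 − 1506 = 760 mm.

A is a table. B is a beam. A beam spans the tops of two tables. The clear span between the two tables is 760 mm.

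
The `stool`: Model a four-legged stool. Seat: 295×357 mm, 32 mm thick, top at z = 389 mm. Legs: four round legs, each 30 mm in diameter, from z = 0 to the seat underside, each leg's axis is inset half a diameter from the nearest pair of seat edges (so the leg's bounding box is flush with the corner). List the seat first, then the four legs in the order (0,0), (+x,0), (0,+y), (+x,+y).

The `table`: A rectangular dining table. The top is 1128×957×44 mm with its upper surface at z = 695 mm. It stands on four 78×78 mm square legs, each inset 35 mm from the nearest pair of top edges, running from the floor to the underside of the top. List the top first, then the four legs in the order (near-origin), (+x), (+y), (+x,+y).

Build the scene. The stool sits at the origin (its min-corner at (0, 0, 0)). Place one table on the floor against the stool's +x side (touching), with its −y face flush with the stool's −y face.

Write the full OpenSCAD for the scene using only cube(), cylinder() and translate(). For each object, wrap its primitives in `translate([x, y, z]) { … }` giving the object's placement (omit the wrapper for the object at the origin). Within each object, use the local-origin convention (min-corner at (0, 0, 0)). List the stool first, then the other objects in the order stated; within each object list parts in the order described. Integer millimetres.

translate([0, 0, 357]) cube([295, 357, 32]);
translate([15, 15, 0]) cylinder(h = 357, r = 15);
translate([280, 15, 0]) cylinder(h = 357, r = 15);
translate([15, 342, 0]) cylinder(h = 357, r = 15);
translate([280, 342, 0]) cylinder(h = 357, r = 15);
translate([295, 0, 0]) {
  translate([0, 0, 651]) cube([1128, 957, 44]);
  translate([35, 35, 0]) cube([78, 78, 651]);
  translate([1015, 35, 0]) cube([78, 78, 651]);
  translate([35, 844, 0]) cube([78, 78, 651]);
  translate([1015, 844, 0]) cube([78, 78, 651]);
}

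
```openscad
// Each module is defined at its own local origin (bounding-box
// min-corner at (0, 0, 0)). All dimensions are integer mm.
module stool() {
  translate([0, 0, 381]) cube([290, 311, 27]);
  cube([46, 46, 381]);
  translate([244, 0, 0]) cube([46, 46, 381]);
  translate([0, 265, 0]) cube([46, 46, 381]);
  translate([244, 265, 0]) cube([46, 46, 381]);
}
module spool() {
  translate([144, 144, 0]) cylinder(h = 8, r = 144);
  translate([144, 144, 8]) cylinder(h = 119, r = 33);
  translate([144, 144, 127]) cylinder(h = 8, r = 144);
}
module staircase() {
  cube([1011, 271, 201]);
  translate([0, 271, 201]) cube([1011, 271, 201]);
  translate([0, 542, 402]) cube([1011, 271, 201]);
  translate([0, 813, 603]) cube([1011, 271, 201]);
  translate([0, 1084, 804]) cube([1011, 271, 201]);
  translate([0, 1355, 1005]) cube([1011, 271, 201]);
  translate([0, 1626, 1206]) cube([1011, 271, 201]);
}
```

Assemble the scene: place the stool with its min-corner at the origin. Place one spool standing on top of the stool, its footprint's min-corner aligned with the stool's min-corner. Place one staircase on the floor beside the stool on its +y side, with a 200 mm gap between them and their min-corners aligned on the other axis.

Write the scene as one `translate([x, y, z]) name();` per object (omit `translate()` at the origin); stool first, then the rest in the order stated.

stool();
translate([0, 0, 408]) spool();
translate([0, 511, 0]) staircase();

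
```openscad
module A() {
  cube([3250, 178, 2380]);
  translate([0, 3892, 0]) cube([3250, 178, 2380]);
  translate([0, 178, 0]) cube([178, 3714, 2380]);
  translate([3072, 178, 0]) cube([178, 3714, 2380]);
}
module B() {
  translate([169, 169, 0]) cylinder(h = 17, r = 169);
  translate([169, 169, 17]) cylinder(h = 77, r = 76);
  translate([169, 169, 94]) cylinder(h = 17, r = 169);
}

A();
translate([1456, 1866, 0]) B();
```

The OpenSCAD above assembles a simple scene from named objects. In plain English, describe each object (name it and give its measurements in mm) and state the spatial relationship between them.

A is the wall frame of a small rectangular building: four walls, each 2380 mm tall and 178 mm thick, enclosing a footprint 3250 mm (x) by 4070 mm (y) outside-to-outside, with no floor or roof. The front and back walls (the −y and +y sides) span the full width; the two side walls fit between them.

B is a spool: two coaxial disc flanges of radius 169 mm and thickness 17 mm, joined by a core cylinder of radius 76 mm and height 77 mm. The lower flange rests on z = 0 and the three cylinders share a vertical axis.

The spool sits inside the house frame, centred.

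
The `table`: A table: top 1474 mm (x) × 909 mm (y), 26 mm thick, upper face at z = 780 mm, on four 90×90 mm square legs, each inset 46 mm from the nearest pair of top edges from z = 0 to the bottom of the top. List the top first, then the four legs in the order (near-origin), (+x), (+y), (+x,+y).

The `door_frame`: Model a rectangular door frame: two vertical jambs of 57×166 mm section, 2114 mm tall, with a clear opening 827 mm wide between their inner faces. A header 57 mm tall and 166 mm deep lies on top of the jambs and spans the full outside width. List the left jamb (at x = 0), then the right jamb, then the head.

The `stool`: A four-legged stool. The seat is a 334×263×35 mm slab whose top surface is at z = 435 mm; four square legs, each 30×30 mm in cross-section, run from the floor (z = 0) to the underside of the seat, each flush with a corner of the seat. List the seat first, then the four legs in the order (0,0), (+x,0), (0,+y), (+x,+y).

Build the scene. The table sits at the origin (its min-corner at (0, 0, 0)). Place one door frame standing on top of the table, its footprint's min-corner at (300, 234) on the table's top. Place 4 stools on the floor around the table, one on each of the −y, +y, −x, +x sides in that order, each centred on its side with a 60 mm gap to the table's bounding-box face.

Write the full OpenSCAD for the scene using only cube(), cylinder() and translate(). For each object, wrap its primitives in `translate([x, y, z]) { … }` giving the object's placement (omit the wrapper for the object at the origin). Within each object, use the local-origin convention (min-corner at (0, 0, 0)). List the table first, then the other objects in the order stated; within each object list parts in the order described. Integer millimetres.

translate([0, 0, 754]) cube([1474, 909, 26]);
translate([46, 46, 0]) cube([90, 90, 754]);
translate([1338, 46, 0]) cube([90, 90, 754]);
translate([46, 773, 0]) cube([90, 90, 754]);
translate([1338, 773, 0]) cube([90, 90, 754]);
translate([300, 234, 780]) {
  cube([57, 166, 2114]);
  translate([884, 0, 0]) cube([57, 166, 2114]);
  translate([0, 0, 2114]) cube([941, 166, 57]);
}
translate([570, -323, 0]) {
  translate([0, 0, 400]) cube([334, 263, 35]);
  cube([30, 30, 400]);
  translate([304, 0, 0]) cube([30, 30, 400]);
  translate([0, 233, 0]) cube([30, 30, 400]);
  translate([304, 233, 0]) cube([30, 30, 400]);
}
translate([570, 969, 0]) {
  translate([0, 0, 400]) cube([334, 263, 35]);
  cube([30, 30, 400]);
  translate([304, 0, 0]) cube([30, 30, 400]);
  translate([0, 233, 0]) cube([30, 30, 400]);
  translate([304, 233, 0]) cube([30, 30, 400]);
}
translate([-394, 323, 0]) {
  translate([0, 0, 400]) cube([334, 263, 35]);
  cube([30, 30, 400]);
  translate([304, 0, 0]) cube([30, 30, 400]);
  translate([0, 233, 0]) cube([30, 30, 400]);
  translate([304, 233, 0]) cube([30, 30, 400]);
}
translate([1534, 323, 0]) {
  translate([0, 0, 400]) cube([334, 263, 35]);
  cube([30, 30, 400]);
  translate([304, 0, 0]) cube([30, 30, 400]);
  translate([0, 233, 0]) cube([30, 30, 400]);
  translate([304, 233, 0]) cube([30, 30, 400]);
}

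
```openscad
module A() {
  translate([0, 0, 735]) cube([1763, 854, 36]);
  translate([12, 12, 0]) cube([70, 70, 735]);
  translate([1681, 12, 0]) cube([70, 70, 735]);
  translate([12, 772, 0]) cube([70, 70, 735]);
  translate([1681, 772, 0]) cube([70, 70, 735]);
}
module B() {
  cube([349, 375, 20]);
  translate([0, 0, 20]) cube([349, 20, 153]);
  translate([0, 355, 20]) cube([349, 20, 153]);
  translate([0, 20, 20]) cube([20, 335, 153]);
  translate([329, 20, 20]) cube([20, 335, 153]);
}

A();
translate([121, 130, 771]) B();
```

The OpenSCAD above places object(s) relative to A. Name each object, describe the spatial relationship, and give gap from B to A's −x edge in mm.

The open box's min-x is at 121; the table's min-x is 0; gap = 121 mm.

A is a table. B is an open box. The open box is on top of the table. The gap from the open box to the table's −x edge is 121 mm.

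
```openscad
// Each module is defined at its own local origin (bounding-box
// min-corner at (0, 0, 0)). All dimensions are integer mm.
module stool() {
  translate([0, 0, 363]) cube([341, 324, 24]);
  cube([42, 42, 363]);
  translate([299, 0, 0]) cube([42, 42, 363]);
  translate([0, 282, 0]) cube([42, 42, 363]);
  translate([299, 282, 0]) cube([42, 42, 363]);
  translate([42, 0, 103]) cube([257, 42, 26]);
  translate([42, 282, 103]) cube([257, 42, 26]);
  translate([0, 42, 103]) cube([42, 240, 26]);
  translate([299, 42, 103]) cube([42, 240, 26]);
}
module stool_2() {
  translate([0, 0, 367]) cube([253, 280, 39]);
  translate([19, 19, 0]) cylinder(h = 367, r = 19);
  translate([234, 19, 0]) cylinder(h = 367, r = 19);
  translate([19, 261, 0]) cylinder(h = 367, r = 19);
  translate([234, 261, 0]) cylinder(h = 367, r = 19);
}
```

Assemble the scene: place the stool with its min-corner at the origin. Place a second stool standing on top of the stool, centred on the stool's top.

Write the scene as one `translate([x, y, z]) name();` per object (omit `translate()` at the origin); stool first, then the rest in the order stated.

stool();
translate([44, 22, 387]) stool_2();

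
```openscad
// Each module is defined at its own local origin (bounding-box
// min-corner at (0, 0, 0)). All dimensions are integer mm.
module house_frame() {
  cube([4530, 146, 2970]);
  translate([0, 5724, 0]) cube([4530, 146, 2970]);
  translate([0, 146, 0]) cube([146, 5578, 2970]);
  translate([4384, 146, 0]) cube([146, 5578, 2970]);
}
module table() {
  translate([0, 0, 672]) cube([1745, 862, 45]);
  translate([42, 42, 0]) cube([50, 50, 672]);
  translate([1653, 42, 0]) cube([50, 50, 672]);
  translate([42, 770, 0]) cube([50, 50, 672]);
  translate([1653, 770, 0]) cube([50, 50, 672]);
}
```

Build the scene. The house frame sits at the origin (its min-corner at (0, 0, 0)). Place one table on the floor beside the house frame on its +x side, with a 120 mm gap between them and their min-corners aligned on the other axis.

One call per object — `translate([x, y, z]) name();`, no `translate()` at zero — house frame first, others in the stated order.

house_frame();
translate([4650, 0, 0]) table();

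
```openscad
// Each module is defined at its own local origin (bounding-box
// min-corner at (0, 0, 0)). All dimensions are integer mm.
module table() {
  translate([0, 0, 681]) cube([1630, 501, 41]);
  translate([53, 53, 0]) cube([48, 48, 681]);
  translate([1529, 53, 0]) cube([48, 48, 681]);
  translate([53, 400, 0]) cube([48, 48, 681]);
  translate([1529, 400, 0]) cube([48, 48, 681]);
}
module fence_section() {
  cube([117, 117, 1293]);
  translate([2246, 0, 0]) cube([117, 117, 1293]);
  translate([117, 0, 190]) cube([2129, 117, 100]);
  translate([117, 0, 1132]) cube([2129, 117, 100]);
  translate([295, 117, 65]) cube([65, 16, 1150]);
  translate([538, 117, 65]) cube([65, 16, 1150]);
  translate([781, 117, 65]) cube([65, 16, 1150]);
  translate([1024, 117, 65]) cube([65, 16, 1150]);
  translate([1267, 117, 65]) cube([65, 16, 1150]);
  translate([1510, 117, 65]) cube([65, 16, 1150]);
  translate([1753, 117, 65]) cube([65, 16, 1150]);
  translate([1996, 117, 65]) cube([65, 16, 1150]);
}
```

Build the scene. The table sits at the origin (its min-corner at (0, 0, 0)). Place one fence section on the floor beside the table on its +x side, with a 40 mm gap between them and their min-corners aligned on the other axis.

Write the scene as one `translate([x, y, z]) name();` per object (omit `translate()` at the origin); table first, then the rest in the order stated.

table();
translate([1670, 0, 0]) fence_section();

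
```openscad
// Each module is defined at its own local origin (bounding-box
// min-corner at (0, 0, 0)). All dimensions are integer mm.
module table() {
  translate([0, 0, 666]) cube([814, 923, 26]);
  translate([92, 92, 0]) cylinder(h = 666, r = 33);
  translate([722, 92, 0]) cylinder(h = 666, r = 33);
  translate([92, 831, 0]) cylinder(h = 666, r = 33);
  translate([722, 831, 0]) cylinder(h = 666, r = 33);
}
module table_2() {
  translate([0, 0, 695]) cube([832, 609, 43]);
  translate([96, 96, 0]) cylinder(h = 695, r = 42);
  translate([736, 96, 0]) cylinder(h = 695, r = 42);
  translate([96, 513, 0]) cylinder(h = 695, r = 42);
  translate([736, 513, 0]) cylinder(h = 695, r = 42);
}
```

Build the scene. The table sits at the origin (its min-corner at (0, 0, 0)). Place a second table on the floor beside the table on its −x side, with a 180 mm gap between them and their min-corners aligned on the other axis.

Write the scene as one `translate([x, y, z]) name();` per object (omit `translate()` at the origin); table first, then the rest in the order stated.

table();
translate([-1012, 0, 0]) table_2();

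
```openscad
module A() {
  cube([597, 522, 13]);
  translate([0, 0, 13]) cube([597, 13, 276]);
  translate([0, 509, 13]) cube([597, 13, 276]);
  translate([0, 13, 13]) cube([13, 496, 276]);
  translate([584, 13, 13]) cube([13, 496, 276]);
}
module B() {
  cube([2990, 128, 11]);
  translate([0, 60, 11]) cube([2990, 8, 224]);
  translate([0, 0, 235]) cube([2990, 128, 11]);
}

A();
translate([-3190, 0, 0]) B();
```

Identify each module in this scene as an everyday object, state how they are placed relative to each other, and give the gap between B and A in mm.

The I-beam's nearest face is 200 mm from the open box's −x face.

A is an open box. B is an I-beam. The I-beam is on the floor beside the open box on its −x side. The gap between the I-beam and the open box is 200 mm.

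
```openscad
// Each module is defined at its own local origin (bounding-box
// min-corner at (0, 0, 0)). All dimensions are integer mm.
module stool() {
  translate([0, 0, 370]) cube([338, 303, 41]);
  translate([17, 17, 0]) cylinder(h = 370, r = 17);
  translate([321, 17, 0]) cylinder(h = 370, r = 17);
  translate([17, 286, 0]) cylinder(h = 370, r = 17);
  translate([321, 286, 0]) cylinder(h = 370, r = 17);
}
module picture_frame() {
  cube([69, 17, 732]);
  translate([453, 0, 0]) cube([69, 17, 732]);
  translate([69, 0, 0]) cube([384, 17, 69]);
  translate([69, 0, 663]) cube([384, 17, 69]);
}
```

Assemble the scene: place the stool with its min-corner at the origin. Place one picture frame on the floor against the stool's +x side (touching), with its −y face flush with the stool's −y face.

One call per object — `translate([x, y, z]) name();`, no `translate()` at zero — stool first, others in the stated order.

stool();
translate([338, 0, 0]) picture_frame();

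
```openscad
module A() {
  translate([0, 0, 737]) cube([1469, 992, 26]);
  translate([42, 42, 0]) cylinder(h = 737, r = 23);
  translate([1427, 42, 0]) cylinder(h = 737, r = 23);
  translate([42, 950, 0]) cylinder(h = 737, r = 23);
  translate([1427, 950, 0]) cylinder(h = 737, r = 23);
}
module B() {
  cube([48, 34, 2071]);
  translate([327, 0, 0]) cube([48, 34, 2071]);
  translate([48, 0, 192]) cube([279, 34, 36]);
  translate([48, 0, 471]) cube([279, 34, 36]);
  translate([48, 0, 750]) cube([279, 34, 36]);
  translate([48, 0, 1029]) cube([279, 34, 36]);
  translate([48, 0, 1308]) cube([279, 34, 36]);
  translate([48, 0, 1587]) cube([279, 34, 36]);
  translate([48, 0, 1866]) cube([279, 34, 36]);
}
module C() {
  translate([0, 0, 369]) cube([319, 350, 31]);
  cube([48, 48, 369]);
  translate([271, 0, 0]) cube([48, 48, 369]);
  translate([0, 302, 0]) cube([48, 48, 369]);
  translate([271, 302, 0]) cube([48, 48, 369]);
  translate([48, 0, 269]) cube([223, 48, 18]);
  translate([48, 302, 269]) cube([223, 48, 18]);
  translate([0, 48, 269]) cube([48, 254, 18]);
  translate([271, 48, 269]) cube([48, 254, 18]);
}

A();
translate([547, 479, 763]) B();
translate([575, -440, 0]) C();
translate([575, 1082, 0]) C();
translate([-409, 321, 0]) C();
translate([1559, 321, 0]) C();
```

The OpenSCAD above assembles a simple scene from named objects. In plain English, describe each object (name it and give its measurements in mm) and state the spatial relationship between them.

A is a table: top 1469 mm (x) × 992 mm (y), 26 mm thick, upper face at z = 763 mm, on four round legs of 46 mm diameter, each leg's bounding box inset 19 mm from the nearest pair of top edges, running from z = 0 to the bottom of the top.

B is a straight ladder. Two 48×34 mm vertical rails, 2071 mm tall, stand 375 mm apart (outside-to-outside) with their front faces coplanar on the −y side. 7 rungs, each 34 mm deep and 36 mm tall, span between the inner faces of the rails, front faces flush with the rails. The lowest rung's underside is at z = 192 mm and rungs are spaced 279 mm apart (underside to underside).

C is a simple wooden stool: a rectangular seat 319 mm (x) by 350 mm (y), 31 mm thick, top face at z = 400 mm, on four square legs, each 48×48 mm in cross-section. The legs rest on z = 0, each flush with a corner of the seat. Four stretchers, 48 mm wide and 18 mm tall, connect adjacent legs with their undersides at z = 269 mm, each running between the inner faces of the legs it joins and aligned with the legs' outer faces on the other axis.

The ladder is on top of the table, centred. Four stools sit around the table at the −y, +y, −x, +x sides.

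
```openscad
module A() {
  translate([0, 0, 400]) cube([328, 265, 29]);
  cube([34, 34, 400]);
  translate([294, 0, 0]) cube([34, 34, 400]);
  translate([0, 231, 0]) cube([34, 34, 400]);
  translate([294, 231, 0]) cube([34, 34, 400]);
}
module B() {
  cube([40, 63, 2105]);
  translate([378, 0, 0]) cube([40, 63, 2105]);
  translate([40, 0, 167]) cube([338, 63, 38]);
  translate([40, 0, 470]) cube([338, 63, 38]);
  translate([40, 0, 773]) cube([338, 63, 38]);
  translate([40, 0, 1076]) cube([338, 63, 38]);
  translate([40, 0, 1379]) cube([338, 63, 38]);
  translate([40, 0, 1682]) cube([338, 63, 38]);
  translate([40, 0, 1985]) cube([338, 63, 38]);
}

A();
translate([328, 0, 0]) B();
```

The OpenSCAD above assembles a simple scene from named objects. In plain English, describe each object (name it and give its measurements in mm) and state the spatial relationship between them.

A is a simple wooden stool: a rectangular seat 328 mm (x) by 265 mm (y), 29 mm thick, top face at z = 429 mm, on four square legs, each 34×34 mm in cross-section. The legs rest on z = 0, each flush with a corner of the seat.

B is a wooden ladder with two side rails of 40×63 mm section and 2105 mm height, set 418 mm apart overall. Between them run 7 rectangular rungs (63 mm deep, 38 mm thick), front faces flush with the rails' −y face. The bottom of the first rung is 167 mm above the floor and each subsequent rung is 303 mm higher than the one below.

The ladder is against the stool's +x side, with their −y faces flush.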